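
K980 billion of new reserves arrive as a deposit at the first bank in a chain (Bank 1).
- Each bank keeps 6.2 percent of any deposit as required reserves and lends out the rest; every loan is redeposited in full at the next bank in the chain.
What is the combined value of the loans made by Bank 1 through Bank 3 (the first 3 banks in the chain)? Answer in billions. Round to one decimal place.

K2590.3 billion

Bank i lends (1 − rr)^i of the original deposit: Bank 1 lends 980·0.9380 = 919.2400, Bank 2 lends 980·0.9380² ≈ 862.2471, and so on.
Summing a geometric series: total = 980·[0.9380·(1 − 0.9380^3) / (1 − 0.9380)] ≈ 2590.2749 billion.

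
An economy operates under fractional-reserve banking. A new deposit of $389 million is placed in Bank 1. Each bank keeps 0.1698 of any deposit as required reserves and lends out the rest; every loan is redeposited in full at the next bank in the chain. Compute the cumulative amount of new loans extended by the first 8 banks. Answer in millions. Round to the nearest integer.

$1473 million

Bank i lends (1 − rr)^i of the original deposit: Bank 1 lends 389·0.8302 = 322.9478, Bank 2 lends 389·0.8302² ≈ 268.1113, and so on.
Summing a geometric series: total = 389·[0.8302·(1 − 0.8302^8) / (1 − 0.8302)] ≈ 1472.7337 million.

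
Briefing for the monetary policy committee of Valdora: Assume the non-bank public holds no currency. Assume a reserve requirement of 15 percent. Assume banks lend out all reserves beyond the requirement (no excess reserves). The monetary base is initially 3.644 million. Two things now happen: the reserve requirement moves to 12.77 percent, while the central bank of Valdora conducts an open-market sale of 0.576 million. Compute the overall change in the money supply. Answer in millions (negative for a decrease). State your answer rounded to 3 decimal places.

-0.268 million

Before: m₁ = 1 / (0.15) ≈ 6.66667, MB₁ = 3.644, so M₁ = 6.66667 × 3.644 ≈ 24.2933 million.
After: m₂ = 1 / (0.1277) ≈ 7.83085, MB₂ = 3.644 − 0.576 = 3.068, so M₂ = 7.83085 × 3.068 ≈ 24.025 million.
ΔM = M₂ − M₁ = 24.025 − 24.2933 = -0.2683 million.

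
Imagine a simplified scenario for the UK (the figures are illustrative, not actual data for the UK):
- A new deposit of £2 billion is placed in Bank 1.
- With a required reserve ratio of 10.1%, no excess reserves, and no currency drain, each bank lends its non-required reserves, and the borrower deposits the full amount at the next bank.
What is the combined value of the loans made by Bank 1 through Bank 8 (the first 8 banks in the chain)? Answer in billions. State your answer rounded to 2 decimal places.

£10.21 billion

Bank i lends (1 − rr)^i of the original deposit: Bank 1 lends 2·0.8990 = 1.7980, Bank 2 lends 2·0.8990² ≈ 1.6164, and so on.
Summing a geometric series: total = 2·[0.8990·(1 − 0.8990^8) / (1 − 0.8990)] ≈ 10.2067 billion.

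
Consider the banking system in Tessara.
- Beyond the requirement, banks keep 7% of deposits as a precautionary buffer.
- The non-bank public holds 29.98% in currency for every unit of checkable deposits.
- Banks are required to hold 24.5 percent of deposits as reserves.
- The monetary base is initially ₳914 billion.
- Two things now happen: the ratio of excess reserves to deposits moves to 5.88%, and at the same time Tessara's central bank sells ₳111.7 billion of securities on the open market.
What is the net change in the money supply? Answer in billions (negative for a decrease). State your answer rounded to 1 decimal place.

-204.7 billion

Before: m₁ = (1 + 0.2998) / (0.245 + 0.07 + 0.2998) ≈ 2.11418, MB₁ = 914, so M₁ = 2.11418 × 914 ≈ 1932.3605 billion.
After: m₂ = (1 + 0.2998) / (0.245 + 0.0588 + 0.2998) ≈ 2.15341, MB₂ = 914 − 111.7 = 802.3, so M₂ = 2.15341 × 802.3 ≈ 1727.6808 billion.
ΔM = M₂ − M₁ = 1727.6808 − 1932.3605 = -204.6797 billion.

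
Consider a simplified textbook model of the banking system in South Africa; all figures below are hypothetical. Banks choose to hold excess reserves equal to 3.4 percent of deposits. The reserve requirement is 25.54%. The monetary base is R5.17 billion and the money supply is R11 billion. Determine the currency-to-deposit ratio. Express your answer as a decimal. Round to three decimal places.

0.341

Using m = M/MB = 11/5.17 ≈ 2.127660. From m = (1 + c)/(c + rr + e), rearranging gives 1 + c = m·(c + rr + e), so c·(1 − m) = m·(rr + e) − 1.
Hence c = [m·(rr + e) − 1]/(1 − m) = [2.127660 × (0.2554 + 0.034) − 1] / (1 − 2.127660) ≈ 0.340754.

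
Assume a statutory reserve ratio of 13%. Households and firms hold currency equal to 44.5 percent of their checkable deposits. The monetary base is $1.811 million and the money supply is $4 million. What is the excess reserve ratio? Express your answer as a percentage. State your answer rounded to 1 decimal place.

Using m = M/MB = 4/1.811 ≈ 2.208724. Since m = (1 + c)/(c + rr + e), the denominator satisfies c + rr + e = (1 + c)/m = (1 + 0.445) / 2.208724 ≈ 0.654224.
With c = 0.445 and rr = 0.13, the excess reserve ratio is 0.654224 − 0.445 − 0.13 = 0.079224.

7.9%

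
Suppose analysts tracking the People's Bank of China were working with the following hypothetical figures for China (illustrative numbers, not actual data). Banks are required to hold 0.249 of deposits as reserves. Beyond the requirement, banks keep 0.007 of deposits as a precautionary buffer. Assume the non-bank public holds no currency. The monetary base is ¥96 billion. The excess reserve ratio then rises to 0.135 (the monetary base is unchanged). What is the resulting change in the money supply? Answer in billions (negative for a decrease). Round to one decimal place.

Initially m₁ = 1 / (0.249 + 0.007) ≈ 3.9062, so M₁ = 3.9062 × 96 = 374.9952 billion.
After the change m₂ = 1 / (0.249 + 0.135) ≈ 2.6042, so M₂ = 2.6042 × 96 = 250.0032 billion.
ΔM = M₂ − M₁ = 250.0032 − 374.9952 = -124.992 billion.

-125.0 billion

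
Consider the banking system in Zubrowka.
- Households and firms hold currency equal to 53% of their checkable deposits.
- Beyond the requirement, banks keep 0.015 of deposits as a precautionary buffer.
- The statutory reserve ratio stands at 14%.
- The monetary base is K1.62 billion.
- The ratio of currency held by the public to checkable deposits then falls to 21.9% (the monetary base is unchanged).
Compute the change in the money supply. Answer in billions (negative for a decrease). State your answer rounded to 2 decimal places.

K1.66 billion

Initially m₁ = (1 + 0.53) / (0.14 + 0.015 + 0.53) ≈ 2.2336, so M₁ = 2.2336 × 1.62 ≈ 3.6184 billion.
After the change m₂ = (1 + 0.219) / (0.14 + 0.015 + 0.219) ≈ 3.2594, so M₂ = 3.2594 × 1.62 ≈ 5.2802 billion.
ΔM = M₂ − M₁ = 5.2802 − 3.6184 = 1.6618 billion.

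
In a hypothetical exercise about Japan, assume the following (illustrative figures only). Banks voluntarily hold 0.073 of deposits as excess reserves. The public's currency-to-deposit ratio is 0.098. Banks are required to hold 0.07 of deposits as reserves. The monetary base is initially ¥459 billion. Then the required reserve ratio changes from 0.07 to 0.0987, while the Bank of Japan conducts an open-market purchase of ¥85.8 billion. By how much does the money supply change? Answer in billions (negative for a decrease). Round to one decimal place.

Before: m₁ = (1 + 0.098) / (0.07 + 0.073 + 0.098) ≈ 4.55602, MB₁ = 459, so M₁ = 4.55602 × 459 ≈ 2091.2132 billion.
After: m₂ = (1 + 0.098) / (0.0987 + 0.073 + 0.098) ≈ 4.07119, MB₂ = 459 + 85.8 = 544.8, so M₂ = 4.07119 × 544.8 ≈ 2217.9843 billion.
ΔM = M₂ − M₁ = 2217.9843 − 2091.2132 = 126.7711 billion.

¥126.8 billion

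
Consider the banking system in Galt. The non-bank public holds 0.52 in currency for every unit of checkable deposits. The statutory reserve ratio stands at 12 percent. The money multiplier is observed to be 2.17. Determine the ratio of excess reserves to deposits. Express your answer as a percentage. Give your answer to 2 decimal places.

Using m = 2.17. Since m = (1 + c)/(c + rr + e), the denominator satisfies c + rr + e = (1 + c)/m = (1 + 0.52) / 2.17 ≈ 0.700461.
With c = 0.52 and rr = 0.12, the ratio of excess reserves to deposits is 0.700461 − 0.52 − 0.12 = 0.060461.

6.05%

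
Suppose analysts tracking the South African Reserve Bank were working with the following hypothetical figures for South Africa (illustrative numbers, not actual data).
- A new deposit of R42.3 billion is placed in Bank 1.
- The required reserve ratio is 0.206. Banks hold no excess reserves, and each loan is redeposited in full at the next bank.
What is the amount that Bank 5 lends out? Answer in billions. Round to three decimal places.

R13.349 billion

Each bank lends a fraction (1 − rr) = 0.7940 of the deposit it receives, so Bank 5 receives 42.3·0.7940^4 and lends 42.3·0.7940^5 ≈ 13.3488 billion.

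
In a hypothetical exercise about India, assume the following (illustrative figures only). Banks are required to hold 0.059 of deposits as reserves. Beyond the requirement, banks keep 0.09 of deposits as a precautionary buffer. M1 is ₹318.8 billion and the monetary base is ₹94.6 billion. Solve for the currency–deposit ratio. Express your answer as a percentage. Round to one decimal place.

Using m = M/MB = 318.8/94.6 ≈ 3.369979. From m = (1 + c)/(c + rr + e), rearranging gives 1 + c = m·(c + rr + e), so c·(1 − m) = m·(rr + e) − 1.
Hence c = [m·(rr + e) − 1]/(1 − m) = [3.369979 × (0.059 + 0.09) − 1] / (1 − 3.369979) ≈ 0.210075.

21.0%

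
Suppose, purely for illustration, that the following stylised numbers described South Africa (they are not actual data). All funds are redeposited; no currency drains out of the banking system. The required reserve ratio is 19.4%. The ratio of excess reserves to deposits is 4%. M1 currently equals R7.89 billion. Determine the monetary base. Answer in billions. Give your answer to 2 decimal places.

R1.85 billion

The money multiplier is m = 1 / (rr + e) = 1 / (0.194 + 0.04) ≈ 4.2735.
MB = M / m = 7.89 / 4.2735 ≈ 1.8463 billion.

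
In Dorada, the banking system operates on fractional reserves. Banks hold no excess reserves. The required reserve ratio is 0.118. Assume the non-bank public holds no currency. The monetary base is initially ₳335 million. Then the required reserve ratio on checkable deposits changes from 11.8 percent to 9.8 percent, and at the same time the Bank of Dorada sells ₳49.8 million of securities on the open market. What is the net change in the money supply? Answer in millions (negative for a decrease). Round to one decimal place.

₳71.2 million

Before: m₁ = 1 / (0.118) ≈ 8.47458, MB₁ = 335, so M₁ = 8.47458 × 335 = 2838.9843 million.
After: m₂ = 1 / (0.098) ≈ 10.20408, MB₂ = 335 − 49.8 = 285.2, so M₂ = 10.20408 × 285.2 ≈ 2910.2036 million.
ΔM = M₂ − M₁ = 2910.2036 − 2838.9843 = 71.2193 million.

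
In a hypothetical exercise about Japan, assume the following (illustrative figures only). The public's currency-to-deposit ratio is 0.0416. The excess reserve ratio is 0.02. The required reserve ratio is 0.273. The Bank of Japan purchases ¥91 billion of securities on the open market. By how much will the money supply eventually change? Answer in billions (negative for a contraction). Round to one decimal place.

The money multiplier is m = (1 + c) / (rr + e + c) = (1 + 0.0416) / (0.273 + 0.02 + 0.0416) ≈ 3.1130.
The purchase adds 91 billion of base, so ΔM = m × ΔMB = 3.1130 × (+91) = 283.283 billion.

¥283.3 billion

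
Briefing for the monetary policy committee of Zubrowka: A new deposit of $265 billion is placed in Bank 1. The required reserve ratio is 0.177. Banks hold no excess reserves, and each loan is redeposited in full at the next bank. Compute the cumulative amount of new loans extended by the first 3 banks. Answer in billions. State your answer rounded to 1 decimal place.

Bank i lends (1 − rr)^i of the original deposit: Bank 1 lends 265·0.8230 = 218.0950, Bank 2 lends 265·0.8230² ≈ 179.4922, and so on.
Summing a geometric series: total = 265·[0.8230·(1 − 0.8230^3) / (1 − 0.8230)] ≈ 545.3093 billion.

$545.3 billion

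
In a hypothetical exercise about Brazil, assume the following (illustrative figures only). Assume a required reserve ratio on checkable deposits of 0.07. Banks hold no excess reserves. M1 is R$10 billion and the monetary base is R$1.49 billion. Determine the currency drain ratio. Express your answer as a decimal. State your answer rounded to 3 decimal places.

0.093

Using m = M/MB = 10/1.49 ≈ 6.711409. From m = (1 + c)/(c + rr + e), rearranging gives 1 + c = m·(c + rr + e), so c·(1 − m) = m·(rr + e) − 1.
Hence c = [m·(rr + e) − 1]/(1 − m) = [6.711409 × (0.07 + 0) − 1] / (1 − 6.711409) ≈ 0.092832.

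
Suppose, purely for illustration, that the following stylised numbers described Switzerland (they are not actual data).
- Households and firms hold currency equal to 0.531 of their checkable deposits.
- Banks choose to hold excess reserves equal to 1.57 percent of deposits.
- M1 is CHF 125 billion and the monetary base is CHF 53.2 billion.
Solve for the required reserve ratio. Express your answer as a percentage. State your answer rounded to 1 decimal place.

10.5%

Using m = M/MB = 125/53.2 ≈ 2.349624. Since m = (1 + c)/(c + rr + e), the denominator satisfies c + rr + e = (1 + c)/m = (1 + 0.531) / 2.349624 ≈ 0.651594.
With c = 0.531 and e = 0.0157, the required reserve ratio is 0.651594 − 0.531 − 0.0157 = 0.104894.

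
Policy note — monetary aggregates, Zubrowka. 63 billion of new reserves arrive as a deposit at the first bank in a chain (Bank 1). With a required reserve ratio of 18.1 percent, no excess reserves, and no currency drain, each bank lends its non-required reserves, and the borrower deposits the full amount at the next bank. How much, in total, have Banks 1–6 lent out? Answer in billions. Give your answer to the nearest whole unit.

Bank i lends (1 − rr)^i of the original deposit: Bank 1 lends 63·0.8190 = 51.5970, Bank 2 lends 63·0.8190² ≈ 42.2579, and so on.
Summing a geometric series: total = 63·[0.8190·(1 − 0.8190^6) / (1 − 0.8190)] ≈ 199.0364 billion.

199 billion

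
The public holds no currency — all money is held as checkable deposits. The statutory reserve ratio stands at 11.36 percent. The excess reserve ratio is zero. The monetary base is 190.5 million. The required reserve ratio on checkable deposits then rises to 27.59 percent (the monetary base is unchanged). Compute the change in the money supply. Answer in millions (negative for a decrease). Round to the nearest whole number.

Initially m₁ = 1 / (0.1136) ≈ 8.8028, so M₁ = 8.8028 × 190.5 = 1676.9334 million.
After the change m₂ = 1 / (0.2759) ≈ 3.6245, so M₂ = 3.6245 × 190.5 ≈ 690.4672 million.
ΔM = M₂ − M₁ = 690.4672 − 1676.9334 = -986.4662 million.

-986 million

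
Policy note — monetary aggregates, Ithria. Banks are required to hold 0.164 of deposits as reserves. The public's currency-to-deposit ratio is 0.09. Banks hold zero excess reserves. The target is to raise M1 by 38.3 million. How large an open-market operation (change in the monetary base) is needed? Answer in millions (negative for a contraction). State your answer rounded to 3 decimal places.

The money multiplier is m = (1 + c) / (rr + c) = (1 + 0.09) / (0.164 + 0.09) ≈ 4.291339.
ΔMB = ΔM / m = (+38.3) / 4.291339 ≈ 8.925 million.

8.925 million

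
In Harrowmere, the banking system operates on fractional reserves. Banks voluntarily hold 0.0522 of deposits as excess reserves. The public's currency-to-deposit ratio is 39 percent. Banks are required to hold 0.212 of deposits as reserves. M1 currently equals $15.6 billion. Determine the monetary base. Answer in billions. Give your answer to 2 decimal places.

$7.34 billion

The money multiplier is m = (1 + c) / (rr + e + c) = (1 + 0.39) / (0.212 + 0.0522 + 0.39) ≈ 2.12473.
MB = M / m = 15.6 / 2.12473 ≈ 7.3421 billion.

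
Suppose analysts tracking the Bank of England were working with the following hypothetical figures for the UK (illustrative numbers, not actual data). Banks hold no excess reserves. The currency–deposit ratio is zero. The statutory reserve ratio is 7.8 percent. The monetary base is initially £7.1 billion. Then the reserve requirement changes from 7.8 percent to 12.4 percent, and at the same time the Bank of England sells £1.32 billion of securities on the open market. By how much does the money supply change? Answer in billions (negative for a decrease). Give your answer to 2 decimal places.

Before: m₁ = 1 / (0.078) ≈ 12.8205, MB₁ = 7.1, so M₁ = 12.8205 × 7.1 ≈ 91.0255 billion.
After: m₂ = 1 / (0.124) ≈ 8.0645, MB₂ = 7.1 − 1.32 = 5.78, so M₂ = 8.0645 × 5.78 ≈ 46.6128 billion.
ΔM = M₂ − M₁ = 46.6128 − 91.0255 = -44.4127 billion.

-44.41 billion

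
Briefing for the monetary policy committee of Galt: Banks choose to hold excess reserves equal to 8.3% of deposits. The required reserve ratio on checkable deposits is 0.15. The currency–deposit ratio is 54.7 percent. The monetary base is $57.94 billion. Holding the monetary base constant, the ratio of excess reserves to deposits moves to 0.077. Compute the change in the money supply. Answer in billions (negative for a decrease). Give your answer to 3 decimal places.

$0.891 billion

Initially m₁ = (1 + 0.547) / (0.15 + 0.083 + 0.547) ≈ 1.983333, so M₁ = 1.983333 × 57.94 ≈ 114.9143 billion.
After the change m₂ = (1 + 0.547) / (0.15 + 0.077 + 0.547) ≈ 1.998708, so M₂ = 1.998708 × 57.94 ≈ 115.8051 billion.
ΔM = M₂ − M₁ = 115.8051 − 114.9143 = 0.8908 billion.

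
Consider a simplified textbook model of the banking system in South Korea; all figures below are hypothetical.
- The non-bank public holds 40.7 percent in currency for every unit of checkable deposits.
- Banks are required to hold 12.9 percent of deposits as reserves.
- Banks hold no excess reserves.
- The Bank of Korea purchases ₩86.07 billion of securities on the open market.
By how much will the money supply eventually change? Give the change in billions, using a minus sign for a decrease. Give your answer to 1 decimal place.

₩225.9 billion

The money multiplier is m = (1 + c) / (rr + c) = (1 + 0.407) / (0.129 + 0.407) = 2.6250.
The purchase adds 86.07 billion of base, so ΔM = m × ΔMB = 2.6250 × (+86.07) ≈ 225.9337 billion.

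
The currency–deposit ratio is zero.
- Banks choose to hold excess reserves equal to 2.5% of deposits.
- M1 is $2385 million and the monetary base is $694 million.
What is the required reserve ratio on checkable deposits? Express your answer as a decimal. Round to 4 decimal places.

Using m = M/MB = 2385/694 ≈ 3.436599. Since m = (1 + c)/(c + rr + e), the denominator satisfies c + rr + e = (1 + c)/m = (1 + 0) / 3.436599 ≈ 0.290985.
With c = 0 and e = 0.025, the required reserve ratio on checkable deposits is 0.290985 − 0 − 0.025 = 0.265985.

0.2660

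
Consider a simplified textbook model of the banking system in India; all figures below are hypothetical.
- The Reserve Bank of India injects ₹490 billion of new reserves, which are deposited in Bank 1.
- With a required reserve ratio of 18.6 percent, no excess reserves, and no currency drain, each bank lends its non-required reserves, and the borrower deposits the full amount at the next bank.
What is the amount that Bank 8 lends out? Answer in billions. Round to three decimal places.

Each bank lends a fraction (1 − rr) = 0.8140 of the deposit it receives, so Bank 8 receives 490·0.8140^7 and lends 490·0.8140^8 ≈ 94.4477 billion.

₹94.448 billion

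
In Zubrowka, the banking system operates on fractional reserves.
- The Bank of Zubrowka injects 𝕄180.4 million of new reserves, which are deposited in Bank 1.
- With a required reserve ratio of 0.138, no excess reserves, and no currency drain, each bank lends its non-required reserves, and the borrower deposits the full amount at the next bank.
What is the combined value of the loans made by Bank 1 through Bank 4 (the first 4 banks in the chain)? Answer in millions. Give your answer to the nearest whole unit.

𝕄505 million

Bank i lends (1 − rr)^i of the original deposit: Bank 1 lends 180.4·0.8620 = 155.5048, Bank 2 lends 180.4·0.8620² ≈ 134.0451, and so on.
Summing a geometric series: total = 180.4·[0.8620·(1 − 0.8620^4) / (1 − 0.8620)] ≈ 504.6983 million.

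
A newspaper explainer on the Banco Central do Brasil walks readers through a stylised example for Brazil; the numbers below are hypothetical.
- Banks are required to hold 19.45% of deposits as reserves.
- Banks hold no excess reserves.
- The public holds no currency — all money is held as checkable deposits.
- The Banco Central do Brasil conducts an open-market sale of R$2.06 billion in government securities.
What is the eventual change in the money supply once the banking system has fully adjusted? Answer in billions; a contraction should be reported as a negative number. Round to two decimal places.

-10.59 billion

The simple money multiplier is m = 1/rr = 1/0.1945 ≈ 5.1414.
An open-market sale reduces the monetary base by 2.06 billion, so ΔM = m × ΔMB = 5.1414 × (−2.06) ≈ -10.5913 billion.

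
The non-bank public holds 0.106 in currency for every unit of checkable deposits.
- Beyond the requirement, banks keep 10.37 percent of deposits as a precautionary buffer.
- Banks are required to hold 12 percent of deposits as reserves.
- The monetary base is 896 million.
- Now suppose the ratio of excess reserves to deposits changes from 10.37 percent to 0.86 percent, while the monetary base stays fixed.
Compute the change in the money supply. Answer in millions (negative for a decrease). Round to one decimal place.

1218.4 million

Initially m₁ = (1 + 0.106) / (0.12 + 0.1037 + 0.106) ≈ 3.35456, so M₁ = 3.35456 × 896 ≈ 3005.6858 million.
After the change m₂ = (1 + 0.106) / (0.12 + 0.0086 + 0.106) ≈ 4.71441, so M₂ = 4.71441 × 896 ≈ 4224.1114 million.
ΔM = M₂ − M₁ = 4224.1114 − 3005.6858 = 1218.4256 million.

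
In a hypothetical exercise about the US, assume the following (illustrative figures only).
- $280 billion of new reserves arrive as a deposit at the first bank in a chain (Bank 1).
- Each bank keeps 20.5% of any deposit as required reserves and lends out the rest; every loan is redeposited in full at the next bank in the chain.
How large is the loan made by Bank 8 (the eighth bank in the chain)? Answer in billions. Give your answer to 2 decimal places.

$44.68 billion

Each bank lends a fraction (1 − rr) = 0.7950 of the deposit it receives, so Bank 8 receives 280·0.7950^7 and lends 280·0.7950^8 ≈ 44.6781 billion.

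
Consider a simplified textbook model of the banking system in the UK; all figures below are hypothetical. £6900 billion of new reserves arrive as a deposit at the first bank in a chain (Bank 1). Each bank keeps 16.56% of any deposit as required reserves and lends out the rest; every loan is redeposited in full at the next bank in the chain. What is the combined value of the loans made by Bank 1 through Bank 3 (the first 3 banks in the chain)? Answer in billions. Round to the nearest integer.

Bank i lends (1 − rr)^i of the original deposit: Bank 1 lends 6900·0.8344 = 5757.3600, Bank 2 lends 6900·0.8344² ≈ 4803.9412, and so on.
Summing a geometric series: total = 6900·[0.8344·(1 − 0.8344^3) / (1 − 0.8344)] ≈ 14569.7097 billion.

£14570 billion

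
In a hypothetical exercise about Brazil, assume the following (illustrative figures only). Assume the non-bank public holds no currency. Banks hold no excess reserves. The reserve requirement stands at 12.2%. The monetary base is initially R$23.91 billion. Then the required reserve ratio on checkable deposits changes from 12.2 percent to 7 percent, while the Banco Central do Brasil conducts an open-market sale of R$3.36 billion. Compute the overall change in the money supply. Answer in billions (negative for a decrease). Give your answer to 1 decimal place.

Before: m₁ = 1 / (0.122) ≈ 8.1967, MB₁ = 23.91, so M₁ = 8.1967 × 23.91 ≈ 195.9831 billion.
After: m₂ = 1 / (0.07) ≈ 14.2857, MB₂ = 23.91 − 3.36 = 20.55, so M₂ = 14.2857 × 20.55 ≈ 293.5711 billion.
ΔM = M₂ − M₁ = 293.5711 − 195.9831 = 97.588 billion.

R$97.6 billion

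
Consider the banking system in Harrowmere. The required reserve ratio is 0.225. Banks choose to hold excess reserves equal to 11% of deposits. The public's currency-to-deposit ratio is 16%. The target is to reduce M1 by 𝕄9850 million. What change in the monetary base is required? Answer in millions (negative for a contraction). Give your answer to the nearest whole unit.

-4203 million

The money multiplier is m = (1 + c) / (rr + e + c) = (1 + 0.16) / (0.225 + 0.11 + 0.16) ≈ 2.34343.
ΔMB = ΔM / m = (−9850) / 2.34343 ≈ -4203.2405 million.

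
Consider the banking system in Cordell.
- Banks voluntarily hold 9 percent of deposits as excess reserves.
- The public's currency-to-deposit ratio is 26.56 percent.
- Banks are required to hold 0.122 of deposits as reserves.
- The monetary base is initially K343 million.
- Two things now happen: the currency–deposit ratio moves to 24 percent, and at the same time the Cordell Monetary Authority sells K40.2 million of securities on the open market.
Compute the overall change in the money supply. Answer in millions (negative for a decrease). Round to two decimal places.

Before: m₁ = (1 + 0.2656) / (0.122 + 0.09 + 0.2656) ≈ 2.649916, MB₁ = 343, so M₁ = 2.649916 × 343 ≈ 908.9212 million.
After: m₂ = (1 + 0.24) / (0.122 + 0.09 + 0.24) ≈ 2.743363, MB₂ = 343 − 40.2 = 302.8, so M₂ = 2.743363 × 302.8 ≈ 830.6903 million.
ΔM = M₂ − M₁ = 830.6903 − 908.9212 = -78.2309 million.

-78.23 million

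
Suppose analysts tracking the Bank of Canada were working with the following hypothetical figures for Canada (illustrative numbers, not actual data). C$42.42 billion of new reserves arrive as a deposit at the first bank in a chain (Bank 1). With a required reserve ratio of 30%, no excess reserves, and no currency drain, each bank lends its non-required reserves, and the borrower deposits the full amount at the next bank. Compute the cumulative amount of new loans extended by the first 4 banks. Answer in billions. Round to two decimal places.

Bank i lends (1 − rr)^i of the original deposit: Bank 1 lends 42.42·0.7000 = 29.6940, Bank 2 lends 42.42·0.7000² = 20.7858, and so on.
Summing a geometric series: total = 42.42·[0.7000·(1 − 0.7000^4) / (1 − 0.7000)] ≈ 75.2149 billion.

C$75.21 billion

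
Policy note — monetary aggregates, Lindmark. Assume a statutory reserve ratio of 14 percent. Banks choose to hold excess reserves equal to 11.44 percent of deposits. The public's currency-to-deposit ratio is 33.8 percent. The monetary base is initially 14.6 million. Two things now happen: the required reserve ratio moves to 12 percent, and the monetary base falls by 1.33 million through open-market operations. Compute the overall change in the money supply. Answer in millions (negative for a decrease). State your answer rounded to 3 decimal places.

Before: m₁ = (1 + 0.338) / (0.14 + 0.1144 + 0.338) ≈ 2.258609, MB₁ = 14.6, so M₁ = 2.258609 × 14.6 ≈ 32.9757 million.
After: m₂ = (1 + 0.338) / (0.12 + 0.1144 + 0.338) ≈ 2.337526, MB₂ = 14.6 − 1.33 = 13.27, so M₂ = 2.337526 × 13.27 ≈ 31.019 million.
ΔM = M₂ − M₁ = 31.019 − 32.9757 = -1.9567 million.

-1.957 million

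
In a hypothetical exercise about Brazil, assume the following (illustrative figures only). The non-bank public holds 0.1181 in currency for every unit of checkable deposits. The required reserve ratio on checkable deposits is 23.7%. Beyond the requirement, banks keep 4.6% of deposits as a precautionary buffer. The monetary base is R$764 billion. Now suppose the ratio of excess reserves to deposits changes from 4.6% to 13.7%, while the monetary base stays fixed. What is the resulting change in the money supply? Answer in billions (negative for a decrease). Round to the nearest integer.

Initially m₁ = (1 + 0.1181) / (0.237 + 0.046 + 0.1181) ≈ 2.7876, so M₁ = 2.7876 × 764 = 2129.7264 billion.
After the change m₂ = (1 + 0.1181) / (0.237 + 0.137 + 0.1181) ≈ 2.2721, so M₂ = 2.2721 × 764 = 1735.8844 billion.
ΔM = M₂ − M₁ = 1735.8844 − 2129.7264 = -393.842 billion.

-394 billion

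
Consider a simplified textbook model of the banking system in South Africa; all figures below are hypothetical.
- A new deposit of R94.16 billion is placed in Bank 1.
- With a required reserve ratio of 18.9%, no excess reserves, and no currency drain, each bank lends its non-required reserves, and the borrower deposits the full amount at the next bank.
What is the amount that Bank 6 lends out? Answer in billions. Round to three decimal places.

R26.791 billion

Each bank lends a fraction (1 − rr) = 0.8110 of the deposit it receives, so Bank 6 receives 94.16·0.8110^5 and lends 94.16·0.8110^6 ≈ 26.7912 billion.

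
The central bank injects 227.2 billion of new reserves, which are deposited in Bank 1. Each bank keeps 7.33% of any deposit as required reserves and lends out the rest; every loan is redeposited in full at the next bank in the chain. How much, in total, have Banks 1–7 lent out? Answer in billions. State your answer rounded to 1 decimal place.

Bank i lends (1 − rr)^i of the original deposit: Bank 1 lends 227.2·0.9267 ≈ 210.5462, Bank 2 lends 227.2·0.9267² ≈ 195.1132, and so on.
Summing a geometric series: total = 227.2·[0.9267·(1 − 0.9267^7) / (1 − 0.9267)] ≈ 1186.5457 billion.

1186.5 billion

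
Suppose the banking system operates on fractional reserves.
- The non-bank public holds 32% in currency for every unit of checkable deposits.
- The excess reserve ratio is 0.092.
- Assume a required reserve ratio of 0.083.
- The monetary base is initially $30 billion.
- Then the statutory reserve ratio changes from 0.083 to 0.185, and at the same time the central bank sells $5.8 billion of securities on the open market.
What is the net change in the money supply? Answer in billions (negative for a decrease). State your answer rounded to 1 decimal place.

-26.5 billion

Before: m₁ = (1 + 0.32) / (0.083 + 0.092 + 0.32) ≈ 2.6667, MB₁ = 30, so M₁ = 2.6667 × 30 = 80.001 billion.
After: m₂ = (1 + 0.32) / (0.185 + 0.092 + 0.32) ≈ 2.2111, MB₂ = 30 − 5.8 = 24.2, so M₂ = 2.2111 × 24.2 ≈ 53.5086 billion.
ΔM = M₂ − M₁ = 53.5086 − 80.001 = -26.4924 billion.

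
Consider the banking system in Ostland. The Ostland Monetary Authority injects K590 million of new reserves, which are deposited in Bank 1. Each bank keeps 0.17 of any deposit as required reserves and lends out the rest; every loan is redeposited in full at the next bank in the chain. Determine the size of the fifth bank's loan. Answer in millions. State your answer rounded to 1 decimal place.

Each bank lends a fraction (1 − rr) = 0.8300 of the deposit it receives, so Bank 5 receives 590·0.8300^4 and lends 590·0.8300^5 ≈ 232.4034 million.

K232.4 million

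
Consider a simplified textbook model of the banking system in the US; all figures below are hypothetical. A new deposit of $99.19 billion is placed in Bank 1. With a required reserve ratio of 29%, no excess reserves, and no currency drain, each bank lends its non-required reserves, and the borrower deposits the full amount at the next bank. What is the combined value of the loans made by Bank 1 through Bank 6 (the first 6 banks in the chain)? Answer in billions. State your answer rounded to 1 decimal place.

Bank i lends (1 − rr)^i of the original deposit: Bank 1 lends 99.19·0.7100 = 70.4249, Bank 2 lends 99.19·0.7100² ≈ 50.0017, and so on.
Summing a geometric series: total = 99.19·[0.7100·(1 − 0.7100^6) / (1 − 0.7100)] ≈ 211.7360 billion.

$211.7 billion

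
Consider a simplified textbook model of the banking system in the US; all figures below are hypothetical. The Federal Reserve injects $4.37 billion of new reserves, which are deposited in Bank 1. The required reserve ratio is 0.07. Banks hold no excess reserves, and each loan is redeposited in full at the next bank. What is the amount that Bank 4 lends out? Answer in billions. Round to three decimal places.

Each bank lends a fraction (1 − rr) = 0.9300 of the deposit it receives, so Bank 4 receives 4.37·0.9300^3 and lends 4.37·0.9300^4 ≈ 3.2690 billion.

$3.269 billion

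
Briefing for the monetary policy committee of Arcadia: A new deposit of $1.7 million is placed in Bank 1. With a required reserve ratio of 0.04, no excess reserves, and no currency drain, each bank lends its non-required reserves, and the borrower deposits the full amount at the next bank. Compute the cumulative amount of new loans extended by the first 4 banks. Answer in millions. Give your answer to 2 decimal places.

$6.15 million

Bank i lends (1 − rr)^i of the original deposit: Bank 1 lends 1.7·0.9600 = 1.6320, Bank 2 lends 1.7·0.9600² ≈ 1.5667, and so on.
Summing a geometric series: total = 1.7·[0.9600·(1 − 0.9600^4) / (1 − 0.9600)] ≈ 6.1467 million.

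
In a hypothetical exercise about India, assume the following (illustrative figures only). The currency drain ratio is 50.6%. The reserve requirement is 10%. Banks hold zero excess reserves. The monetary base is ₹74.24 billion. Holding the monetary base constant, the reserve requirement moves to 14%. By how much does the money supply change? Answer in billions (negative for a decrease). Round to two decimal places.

Initially m₁ = (1 + 0.506) / (0.1 + 0.506) ≈ 2.48515, so M₁ = 2.48515 × 74.24 ≈ 184.4975 billion.
After the change m₂ = (1 + 0.506) / (0.14 + 0.506) ≈ 2.33127, so M₂ = 2.33127 × 74.24 ≈ 173.0735 billion.
ΔM = M₂ − M₁ = 173.0735 − 184.4975 = -11.424 billion.

-11.42 billion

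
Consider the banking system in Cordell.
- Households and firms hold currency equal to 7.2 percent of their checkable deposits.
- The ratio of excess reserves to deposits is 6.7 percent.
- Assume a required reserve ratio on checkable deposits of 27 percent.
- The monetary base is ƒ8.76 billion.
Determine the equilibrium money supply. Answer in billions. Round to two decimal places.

The money multiplier is m = (1 + c) / (rr + e + c) = (1 + 0.072) / (0.27 + 0.067 + 0.072) ≈ 2.6210.
So M = m × MB = 2.6210 × 8.76 ≈ 22.96 billion.

ƒ22.96 billion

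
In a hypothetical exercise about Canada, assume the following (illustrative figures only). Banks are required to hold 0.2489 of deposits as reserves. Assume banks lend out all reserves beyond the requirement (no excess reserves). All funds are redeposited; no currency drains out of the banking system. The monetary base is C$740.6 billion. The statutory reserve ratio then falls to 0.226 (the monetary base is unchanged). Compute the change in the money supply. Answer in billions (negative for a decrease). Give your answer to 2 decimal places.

Initially m₁ = 1 / (0.2489) ≈ 4.017678, so M₁ = 4.017678 × 740.6 ≈ 2975.4923 billion.
After the change m₂ = 1 / (0.226) ≈ 4.424779, so M₂ = 4.424779 × 740.6 ≈ 3276.9913 billion.
ΔM = M₂ − M₁ = 3276.9913 − 2975.4923 = 301.499 billion.

C$301.50 billion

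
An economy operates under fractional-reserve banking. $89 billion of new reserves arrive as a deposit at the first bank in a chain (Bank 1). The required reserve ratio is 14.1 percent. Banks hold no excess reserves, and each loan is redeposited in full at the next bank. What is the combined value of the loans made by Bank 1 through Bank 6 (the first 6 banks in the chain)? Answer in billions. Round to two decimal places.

$324.37 billion

Bank i lends (1 − rr)^i of the original deposit: Bank 1 lends 89·0.8590 = 76.4510, Bank 2 lends 89·0.8590² ≈ 65.6714, and so on.
Summing a geometric series: total = 89·[0.8590·(1 − 0.8590^6) / (1 − 0.8590)] ≈ 324.3730 billion.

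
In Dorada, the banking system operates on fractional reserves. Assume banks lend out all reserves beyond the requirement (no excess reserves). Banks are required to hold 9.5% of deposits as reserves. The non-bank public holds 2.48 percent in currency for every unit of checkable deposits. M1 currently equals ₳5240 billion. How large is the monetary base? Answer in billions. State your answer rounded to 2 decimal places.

₳612.56 billion

The money multiplier is m = (1 + c) / (rr + c) = (1 + 0.0248) / (0.095 + 0.0248) ≈ 8.5542571.
MB = M / m = 5240 / 8.5542571 ≈ 612.5605 billion.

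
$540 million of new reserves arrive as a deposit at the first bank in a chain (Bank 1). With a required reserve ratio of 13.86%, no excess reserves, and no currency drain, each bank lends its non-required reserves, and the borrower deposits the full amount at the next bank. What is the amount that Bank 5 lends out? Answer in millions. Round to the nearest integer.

$256 million

Each bank lends a fraction (1 − rr) = 0.8614 of the deposit it receives, so Bank 5 receives 540·0.8614^4 and lends 540·0.8614^5 ≈ 256.1050 million.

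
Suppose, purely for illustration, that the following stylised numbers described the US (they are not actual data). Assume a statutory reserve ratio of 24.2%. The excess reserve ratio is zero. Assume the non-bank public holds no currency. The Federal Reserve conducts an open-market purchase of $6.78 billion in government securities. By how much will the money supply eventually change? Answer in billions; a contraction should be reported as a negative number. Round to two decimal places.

The simple money multiplier is m = 1/rr = 1/0.242 ≈ 4.1322.
An open-market purchase increases the monetary base by 6.78 billion, so ΔM = m × ΔMB = 4.1322 × 6.78 ≈ 28.0163 billion.

$28.02 billion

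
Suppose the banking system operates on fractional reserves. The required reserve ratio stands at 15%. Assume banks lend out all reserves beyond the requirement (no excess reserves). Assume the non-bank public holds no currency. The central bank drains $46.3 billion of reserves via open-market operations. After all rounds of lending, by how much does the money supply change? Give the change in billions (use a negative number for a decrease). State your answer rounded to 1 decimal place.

The simple money multiplier is m = 1/rr = 1/0.15 ≈ 6.6667.
An open-market sale reduces the monetary base by 46.3 billion, so ΔM = m × ΔMB = 6.6667 × (−46.3) ≈ -308.6682 billion.

-308.7 billion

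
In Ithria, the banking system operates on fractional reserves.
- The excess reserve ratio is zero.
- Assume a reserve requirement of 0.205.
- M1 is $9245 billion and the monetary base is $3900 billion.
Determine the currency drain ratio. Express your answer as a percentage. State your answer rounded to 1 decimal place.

37.5%

Using m = M/MB = 9245/3900 ≈ 2.370513. From m = (1 + c)/(c + rr + e), rearranging gives 1 + c = m·(c + rr + e), so c·(1 − m) = m·(rr + e) − 1.
Hence c = [m·(rr + e) − 1]/(1 − m) = [2.370513 × (0.205 + 0) − 1] / (1 − 2.370513) ≈ 0.375075.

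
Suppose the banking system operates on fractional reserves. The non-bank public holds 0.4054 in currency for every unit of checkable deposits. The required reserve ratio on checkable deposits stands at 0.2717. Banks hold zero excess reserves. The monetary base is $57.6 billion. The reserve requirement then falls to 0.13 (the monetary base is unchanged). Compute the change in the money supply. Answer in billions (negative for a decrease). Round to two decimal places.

Initially m₁ = (1 + 0.4054) / (0.2717 + 0.4054) ≈ 2.07562, so M₁ = 2.07562 × 57.6 ≈ 119.5557 billion.
After the change m₂ = (1 + 0.4054) / (0.13 + 0.4054) ≈ 2.62495, so M₂ = 2.62495 × 57.6 ≈ 151.1971 billion.
ΔM = M₂ − M₁ = 151.1971 − 119.5557 = 31.6414 billion.

$31.64 billion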